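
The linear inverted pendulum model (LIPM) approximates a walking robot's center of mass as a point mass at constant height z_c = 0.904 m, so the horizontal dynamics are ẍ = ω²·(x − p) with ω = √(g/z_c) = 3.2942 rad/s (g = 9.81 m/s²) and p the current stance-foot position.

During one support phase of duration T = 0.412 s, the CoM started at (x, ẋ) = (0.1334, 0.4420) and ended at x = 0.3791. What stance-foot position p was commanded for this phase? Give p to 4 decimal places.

ωT = 3.2942·0.412 = 1.357210; cosh(ωT) = 2.071359, sinh(ωT) = 1.813981
x(T) = p + (x₀−p)·cosh(ωT) + (ẋ₀/ω)·sinh(ωT) ⇒ p·(1 − cosh) = x(T) − x₀·cosh − (ẋ₀/ω)·sinh
numerator   = 0.3791 − (0.1334)·2.071359 − (0.4420/3.2942)·1.813981 = -0.140611
denominator = 1 − 2.071359 = -1.071359
p = -0.140611 / -1.071359 = 0.1312

p = 0.1312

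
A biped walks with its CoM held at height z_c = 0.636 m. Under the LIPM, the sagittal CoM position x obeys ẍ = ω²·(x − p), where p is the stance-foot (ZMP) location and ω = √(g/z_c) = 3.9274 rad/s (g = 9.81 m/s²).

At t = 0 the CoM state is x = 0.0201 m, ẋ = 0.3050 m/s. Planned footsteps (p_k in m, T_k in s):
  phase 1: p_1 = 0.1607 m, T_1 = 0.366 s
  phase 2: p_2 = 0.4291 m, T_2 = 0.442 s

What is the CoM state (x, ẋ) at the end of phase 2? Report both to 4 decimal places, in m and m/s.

x = -1.1123, ẋ = -5.8321

phase 1: p=0.1607, T=0.366, ωT=1.437428, cosh=2.223697, sinh=1.986159; start (x,ẋ)=(0.020100, 0.305000) → end (x,ẋ)=(0.002292, -0.418514)
phase 2: p=0.4291, T=0.442, ωT=1.735911, cosh=2.925167, sinh=2.748927; start (x,ẋ)=(0.002292, -0.418514) → end (x,ẋ)=(-1.112316, -5.832097)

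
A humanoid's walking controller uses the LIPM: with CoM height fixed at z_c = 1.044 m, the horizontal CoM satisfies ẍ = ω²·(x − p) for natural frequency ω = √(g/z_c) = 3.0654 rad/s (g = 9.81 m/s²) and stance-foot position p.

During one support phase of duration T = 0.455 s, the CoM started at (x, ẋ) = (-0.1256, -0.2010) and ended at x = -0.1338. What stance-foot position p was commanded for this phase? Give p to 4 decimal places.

p = -0.2272

ωT = 3.0654·0.455 = 1.394757; cosh(ωT) = 2.140944, sinh(ωT) = 1.893050
x(T) = p + (x₀−p)·cosh(ωT) + (ẋ₀/ω)·sinh(ωT) ⇒ p·(1 − cosh) = x(T) − x₀·cosh − (ẋ₀/ω)·sinh
numerator   = -0.1338 − (-0.1256)·2.140944 − (-0.2010/3.0654)·1.893050 = 0.259231
denominator = 1 − 2.140944 = -1.140944
p = 0.259231 / -1.140944 = -0.2272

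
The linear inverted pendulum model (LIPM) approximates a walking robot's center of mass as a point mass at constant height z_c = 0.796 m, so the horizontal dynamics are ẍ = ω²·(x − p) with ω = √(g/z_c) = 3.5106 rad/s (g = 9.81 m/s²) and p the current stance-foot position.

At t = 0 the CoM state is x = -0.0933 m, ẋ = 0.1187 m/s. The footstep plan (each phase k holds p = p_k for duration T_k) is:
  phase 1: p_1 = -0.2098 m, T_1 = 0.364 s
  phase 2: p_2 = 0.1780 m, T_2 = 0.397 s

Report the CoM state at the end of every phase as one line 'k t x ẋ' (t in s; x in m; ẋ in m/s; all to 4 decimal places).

phase 1: p=-0.2098, T=0.364, ωT=1.277858, cosh=1.933789, sinh=1.655156; start (x,ẋ)=(-0.093300, 0.118700) → end (x,ẋ)=(0.071450, 0.906475)
phase 2: p=0.1780, T=0.397, ωT=1.393708, cosh=2.138959, sinh=1.890806; start (x,ẋ)=(0.071450, 0.906475) → end (x,ẋ)=(0.438321, 1.231651)

1 0.3640 0.0715 0.9065
2 0.7610 0.4383 1.2317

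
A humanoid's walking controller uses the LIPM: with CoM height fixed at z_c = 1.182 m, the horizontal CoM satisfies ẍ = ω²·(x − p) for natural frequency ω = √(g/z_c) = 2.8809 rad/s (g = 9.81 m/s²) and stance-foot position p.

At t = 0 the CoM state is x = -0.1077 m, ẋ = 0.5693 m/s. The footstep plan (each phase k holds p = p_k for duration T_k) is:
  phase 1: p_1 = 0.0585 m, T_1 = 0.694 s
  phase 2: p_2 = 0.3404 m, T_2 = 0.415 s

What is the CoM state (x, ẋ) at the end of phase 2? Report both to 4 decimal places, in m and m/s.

phase 1: p=0.0585, T=0.694, ωT=1.999345, cosh=3.759819, sinh=3.624395; start (x,ẋ)=(-0.107700, 0.569300) → end (x,ẋ)=(0.149842, 0.405084)
phase 2: p=0.3404, T=0.415, ωT=1.195573, cosh=1.803992, sinh=1.501461; start (x,ẋ)=(0.149842, 0.405084) → end (x,ẋ)=(0.207755, -0.093503)

x = 0.2078, ẋ = -0.0935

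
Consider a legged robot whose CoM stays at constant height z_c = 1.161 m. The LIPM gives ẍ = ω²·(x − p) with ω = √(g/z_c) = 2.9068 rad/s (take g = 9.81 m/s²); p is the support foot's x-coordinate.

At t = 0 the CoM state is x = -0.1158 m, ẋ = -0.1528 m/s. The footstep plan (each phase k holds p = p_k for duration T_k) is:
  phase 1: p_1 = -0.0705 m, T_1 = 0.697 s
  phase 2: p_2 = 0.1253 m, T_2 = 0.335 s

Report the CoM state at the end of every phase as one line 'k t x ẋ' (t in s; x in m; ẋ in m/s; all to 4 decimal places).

1 0.6970 -0.4411 -1.0801
2 1.0320 -1.1534 -3.5030

phase 1: p=-0.0705, T=0.697, ωT=2.026040, cosh=3.857924, sinh=3.726067; start (x,ẋ)=(-0.115800, -0.152800) → end (x,ẋ)=(-0.441130, -1.080132)
phase 2: p=0.1253, T=0.335, ωT=0.973778, cosh=1.512792, sinh=1.135138; start (x,ẋ)=(-0.441130, -1.080132) → end (x,ẋ)=(-1.153394, -3.503017)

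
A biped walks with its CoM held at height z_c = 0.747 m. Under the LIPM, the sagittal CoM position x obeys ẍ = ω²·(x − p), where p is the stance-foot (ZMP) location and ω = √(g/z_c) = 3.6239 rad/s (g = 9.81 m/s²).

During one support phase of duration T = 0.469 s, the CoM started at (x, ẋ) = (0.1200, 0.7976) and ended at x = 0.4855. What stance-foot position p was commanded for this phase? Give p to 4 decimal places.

p = 0.2385

ωT = 3.6239·0.469 = 1.699609; cosh(ωT) = 2.827281, sinh(ωT) = 2.644527
x(T) = p + (x₀−p)·cosh(ωT) + (ẋ₀/ω)·sinh(ωT) ⇒ p·(1 − cosh) = x(T) − x₀·cosh − (ẋ₀/ω)·sinh
numerator   = 0.4855 − (0.1200)·2.827281 − (0.7976/3.6239)·2.644527 = -0.435819
denominator = 1 − 2.827281 = -1.827281
p = -0.435819 / -1.827281 = 0.2385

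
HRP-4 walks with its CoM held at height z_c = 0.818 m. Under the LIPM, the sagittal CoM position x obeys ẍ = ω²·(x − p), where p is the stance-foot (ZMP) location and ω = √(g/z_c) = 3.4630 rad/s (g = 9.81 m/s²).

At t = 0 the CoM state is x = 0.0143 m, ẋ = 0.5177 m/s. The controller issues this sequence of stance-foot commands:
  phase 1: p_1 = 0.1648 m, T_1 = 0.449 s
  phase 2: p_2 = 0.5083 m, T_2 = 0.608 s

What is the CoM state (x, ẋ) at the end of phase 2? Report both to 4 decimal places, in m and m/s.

phase 1: p=0.1648, T=0.449, ωT=1.554887, cosh=2.472882, sinh=2.261669; start (x,ẋ)=(0.014300, 0.517700) → end (x,ẋ)=(0.130739, 0.101471)
phase 2: p=0.5083, T=0.608, ωT=2.105504, cosh=4.166512, sinh=4.044728; start (x,ẋ)=(0.130739, 0.101471) → end (x,ẋ)=(-0.946297, -4.865681)

x = -0.9463, ẋ = -4.8657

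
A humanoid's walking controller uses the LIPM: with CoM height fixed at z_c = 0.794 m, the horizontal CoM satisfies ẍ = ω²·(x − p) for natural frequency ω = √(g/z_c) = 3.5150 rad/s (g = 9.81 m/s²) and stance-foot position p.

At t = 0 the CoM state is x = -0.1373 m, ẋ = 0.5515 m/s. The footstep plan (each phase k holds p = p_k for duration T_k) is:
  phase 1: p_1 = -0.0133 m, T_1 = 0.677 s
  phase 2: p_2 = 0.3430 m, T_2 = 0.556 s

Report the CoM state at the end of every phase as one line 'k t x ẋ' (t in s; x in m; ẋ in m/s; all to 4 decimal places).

phase 1: p=-0.0133, T=0.677, ωT=2.379655, cosh=5.446879, sinh=5.354297; start (x,ẋ)=(-0.137300, 0.551500) → end (x,ẋ)=(0.151371, 0.670230)
phase 2: p=0.3430, T=0.556, ωT=1.954340, cosh=3.600458, sinh=3.458800; start (x,ẋ)=(0.151371, 0.670230) → end (x,ẋ)=(0.312561, 0.083368)

1 0.6770 0.1514 0.6702
2 1.2330 0.3126 0.0834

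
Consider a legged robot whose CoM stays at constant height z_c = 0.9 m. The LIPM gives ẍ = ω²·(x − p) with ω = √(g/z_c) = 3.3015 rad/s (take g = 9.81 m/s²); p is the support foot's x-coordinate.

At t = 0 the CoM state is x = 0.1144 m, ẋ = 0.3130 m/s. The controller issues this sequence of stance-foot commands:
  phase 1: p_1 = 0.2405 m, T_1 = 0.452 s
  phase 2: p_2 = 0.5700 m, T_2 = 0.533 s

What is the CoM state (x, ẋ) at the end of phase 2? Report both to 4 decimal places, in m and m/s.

phase 1: p=0.2405, T=0.452, ωT=1.492278, cosh=2.336037, sinh=2.111177; start (x,ẋ)=(0.114400, 0.313000) → end (x,ẋ)=(0.146077, -0.147744)
phase 2: p=0.5700, T=0.533, ωT=1.759699, cosh=2.991394, sinh=2.819297; start (x,ẋ)=(0.146077, -0.147744) → end (x,ẋ)=(-0.824287, -4.387800)

x = -0.8243, ẋ = -4.3878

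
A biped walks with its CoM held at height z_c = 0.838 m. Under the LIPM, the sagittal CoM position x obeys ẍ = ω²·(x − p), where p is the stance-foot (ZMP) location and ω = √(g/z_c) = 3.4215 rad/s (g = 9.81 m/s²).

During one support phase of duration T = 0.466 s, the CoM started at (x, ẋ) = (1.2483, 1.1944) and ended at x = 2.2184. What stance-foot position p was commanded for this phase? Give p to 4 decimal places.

p = 1.1551

ωT = 3.4215·0.466 = 1.594419; cosh(ωT) = 2.564246, sinh(ωT) = 2.361220
x(T) = p + (x₀−p)·cosh(ωT) + (ẋ₀/ω)·sinh(ωT) ⇒ p·(1 − cosh) = x(T) − x₀·cosh − (ẋ₀/ω)·sinh
numerator   = 2.2184 − (1.2483)·2.564246 − (1.1944/3.4215)·2.361220 = -1.806819
denominator = 1 − 2.564246 = -1.564246
p = -1.806819 / -1.564246 = 1.1551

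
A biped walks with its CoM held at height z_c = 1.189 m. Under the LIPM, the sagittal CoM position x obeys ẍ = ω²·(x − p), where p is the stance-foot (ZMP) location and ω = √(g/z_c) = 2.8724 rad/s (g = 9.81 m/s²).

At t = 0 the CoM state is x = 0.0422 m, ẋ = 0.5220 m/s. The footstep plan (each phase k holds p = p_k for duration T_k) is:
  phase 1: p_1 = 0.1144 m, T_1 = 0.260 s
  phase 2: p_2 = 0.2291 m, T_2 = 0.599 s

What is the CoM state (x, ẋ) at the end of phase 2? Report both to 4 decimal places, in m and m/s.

phase 1: p=0.1144, T=0.260, ωT=0.746824, cosh=1.292078, sinh=0.818209; start (x,ẋ)=(0.042200, 0.522000) → end (x,ẋ)=(0.169805, 0.504779)
phase 2: p=0.2291, T=0.599, ωT=1.720568, cosh=2.883332, sinh=2.704367; start (x,ẋ)=(0.169805, 0.504779) → end (x,ẋ)=(0.533382, 0.994837)

x = 0.5334, ẋ = 0.9948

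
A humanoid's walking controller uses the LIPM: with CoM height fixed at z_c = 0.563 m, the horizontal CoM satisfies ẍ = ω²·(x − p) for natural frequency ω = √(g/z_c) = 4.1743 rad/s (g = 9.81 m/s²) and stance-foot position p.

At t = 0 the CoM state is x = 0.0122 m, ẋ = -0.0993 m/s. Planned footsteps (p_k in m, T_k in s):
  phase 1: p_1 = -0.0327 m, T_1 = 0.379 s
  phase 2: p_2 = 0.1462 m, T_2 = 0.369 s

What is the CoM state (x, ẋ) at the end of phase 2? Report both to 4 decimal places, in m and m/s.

phase 1: p=-0.0327, T=0.379, ωT=1.582060, cosh=2.535259, sinh=2.329707; start (x,ẋ)=(0.012200, -0.099300) → end (x,ẋ)=(0.025713, 0.184897)
phase 2: p=0.1462, T=0.369, ωT=1.540317, cosh=2.440190, sinh=2.225877; start (x,ẋ)=(0.025713, 0.184897) → end (x,ẋ)=(-0.049218, -0.668319)

x = -0.0492, ẋ = -0.6683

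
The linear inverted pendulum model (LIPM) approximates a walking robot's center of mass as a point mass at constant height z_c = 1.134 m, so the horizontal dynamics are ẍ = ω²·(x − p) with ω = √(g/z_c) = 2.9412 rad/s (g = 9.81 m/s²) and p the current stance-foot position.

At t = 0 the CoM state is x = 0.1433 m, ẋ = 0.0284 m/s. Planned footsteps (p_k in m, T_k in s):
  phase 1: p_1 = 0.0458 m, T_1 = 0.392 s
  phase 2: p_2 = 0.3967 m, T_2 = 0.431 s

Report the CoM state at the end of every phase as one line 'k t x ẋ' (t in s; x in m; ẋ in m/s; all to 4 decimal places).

1 0.3920 0.2294 0.4584
2 0.8230 0.3308 0.0738

phase 1: p=0.0458, T=0.392, ωT=1.152950, cosh=1.741614, sinh=1.425910; start (x,ẋ)=(0.143300, 0.028400) → end (x,ẋ)=(0.229376, 0.458366)
phase 2: p=0.3967, T=0.431, ωT=1.267657, cosh=1.917005, sinh=1.635515; start (x,ẋ)=(0.229376, 0.458366) → end (x,ẋ)=(0.330823, 0.073798)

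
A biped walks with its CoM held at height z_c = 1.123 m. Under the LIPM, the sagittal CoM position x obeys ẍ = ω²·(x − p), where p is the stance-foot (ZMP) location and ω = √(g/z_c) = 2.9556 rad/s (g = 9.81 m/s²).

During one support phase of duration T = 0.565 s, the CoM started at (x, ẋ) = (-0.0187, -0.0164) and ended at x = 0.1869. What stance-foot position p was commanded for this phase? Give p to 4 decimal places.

p = -0.1443

ωT = 2.9556·0.565 = 1.669914; cosh(ωT) = 2.749987, sinh(ωT) = 2.561724
x(T) = p + (x₀−p)·cosh(ωT) + (ẋ₀/ω)·sinh(ωT) ⇒ p·(1 − cosh) = x(T) − x₀·cosh − (ẋ₀/ω)·sinh
numerator   = 0.1869 − (-0.0187)·2.749987 − (-0.0164/2.9556)·2.561724 = 0.252539
denominator = 1 − 2.749987 = -1.749987
p = 0.252539 / -1.749987 = -0.1443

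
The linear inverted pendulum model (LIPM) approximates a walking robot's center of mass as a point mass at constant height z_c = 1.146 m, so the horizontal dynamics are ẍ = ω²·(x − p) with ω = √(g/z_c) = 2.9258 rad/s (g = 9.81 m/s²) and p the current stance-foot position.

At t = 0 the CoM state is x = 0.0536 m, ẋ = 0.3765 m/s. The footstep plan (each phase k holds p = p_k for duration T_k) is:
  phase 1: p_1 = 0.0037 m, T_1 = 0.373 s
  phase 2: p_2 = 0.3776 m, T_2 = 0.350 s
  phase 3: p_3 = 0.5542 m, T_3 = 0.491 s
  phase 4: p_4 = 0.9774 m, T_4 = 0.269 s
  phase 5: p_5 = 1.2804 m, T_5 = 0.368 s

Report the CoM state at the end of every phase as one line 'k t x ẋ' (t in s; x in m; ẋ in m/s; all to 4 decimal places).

1 0.3730 0.2564 0.8168
2 0.7230 0.5256 0.8537
3 1.2140 1.0697 1.7311
4 1.4830 1.6150 2.5306
5 1.8510 2.9504 5.4147

phase 1: p=0.0037, T=0.373, ωT=1.091323, cosh=1.656992, sinh=1.321220; start (x,ẋ)=(0.053600, 0.376500) → end (x,ẋ)=(0.256402, 0.816752)
phase 2: p=0.3776, T=0.350, ωT=1.024030, cosh=1.571769, sinh=1.212624; start (x,ẋ)=(0.256402, 0.816752) → end (x,ẋ)=(0.525616, 0.853749)
phase 3: p=0.5542, T=0.491, ωT=1.436568, cosh=2.221988, sinh=1.984246; start (x,ẋ)=(0.525616, 0.853749) → end (x,ẋ)=(1.069689, 1.731073)
phase 4: p=0.9774, T=0.269, ωT=0.787040, cosh=1.326037, sinh=0.870847; start (x,ẋ)=(1.069689, 1.731073) → end (x,ẋ)=(1.615022, 2.530612)
phase 5: p=1.2804, T=0.368, ωT=1.076694, cosh=1.637841, sinh=1.297121; start (x,ẋ)=(1.615022, 2.530612) → end (x,ẋ)=(2.950376, 5.414669)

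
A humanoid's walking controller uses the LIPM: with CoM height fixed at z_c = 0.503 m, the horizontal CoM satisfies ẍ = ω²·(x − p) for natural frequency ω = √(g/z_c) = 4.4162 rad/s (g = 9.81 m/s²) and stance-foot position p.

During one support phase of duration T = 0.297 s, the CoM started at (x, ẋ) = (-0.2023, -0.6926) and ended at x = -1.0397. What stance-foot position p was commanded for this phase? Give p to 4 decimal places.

p = 0.3704

ωT = 4.4162·0.297 = 1.311611; cosh(ωT) = 1.990768, sinh(ωT) = 1.721383
x(T) = p + (x₀−p)·cosh(ωT) + (ẋ₀/ω)·sinh(ωT) ⇒ p·(1 − cosh) = x(T) − x₀·cosh − (ẋ₀/ω)·sinh
numerator   = -1.0397 − (-0.2023)·1.990768 − (-0.6926/4.4162)·1.721383 = -0.367000
denominator = 1 − 1.990768 = -0.990768
p = -0.367000 / -0.990768 = 0.3704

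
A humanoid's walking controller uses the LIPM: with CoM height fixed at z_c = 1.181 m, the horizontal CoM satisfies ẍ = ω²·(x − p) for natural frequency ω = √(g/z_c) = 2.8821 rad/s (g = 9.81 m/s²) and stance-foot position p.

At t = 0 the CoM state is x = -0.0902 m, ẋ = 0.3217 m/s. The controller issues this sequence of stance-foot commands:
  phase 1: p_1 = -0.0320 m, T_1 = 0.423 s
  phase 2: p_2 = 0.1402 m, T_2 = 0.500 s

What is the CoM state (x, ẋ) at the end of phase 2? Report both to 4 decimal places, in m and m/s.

x = 0.1320, ẋ = 0.1281

phase 1: p=-0.0320, T=0.423, ωT=1.219128, cosh=1.839862, sinh=1.544374; start (x,ẋ)=(-0.090200, 0.321700) → end (x,ẋ)=(0.033303, 0.332833)
phase 2: p=0.1402, T=0.500, ωT=1.441050, cosh=2.230904, sinh=1.994225; start (x,ẋ)=(0.033303, 0.332833) → end (x,ẋ)=(0.132022, 0.128123)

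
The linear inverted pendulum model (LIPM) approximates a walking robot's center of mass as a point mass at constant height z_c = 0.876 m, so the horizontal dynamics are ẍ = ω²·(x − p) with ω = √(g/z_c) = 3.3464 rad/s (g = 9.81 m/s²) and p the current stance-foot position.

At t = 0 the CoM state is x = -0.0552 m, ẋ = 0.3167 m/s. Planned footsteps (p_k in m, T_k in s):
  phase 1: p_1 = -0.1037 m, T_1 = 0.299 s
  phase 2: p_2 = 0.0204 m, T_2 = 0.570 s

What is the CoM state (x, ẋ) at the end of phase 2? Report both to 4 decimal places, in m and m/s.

phase 1: p=-0.1037, T=0.299, ωT=1.000574, cosh=1.543755, sinh=1.176086; start (x,ẋ)=(-0.055200, 0.316700) → end (x,ẋ)=(0.082476, 0.679787)
phase 2: p=0.0204, T=0.570, ωT=1.907448, cosh=3.442168, sinh=3.293709; start (x,ẋ)=(0.082476, 0.679787) → end (x,ẋ)=(0.903158, 3.024143)

x = 0.9032, ẋ = 3.0241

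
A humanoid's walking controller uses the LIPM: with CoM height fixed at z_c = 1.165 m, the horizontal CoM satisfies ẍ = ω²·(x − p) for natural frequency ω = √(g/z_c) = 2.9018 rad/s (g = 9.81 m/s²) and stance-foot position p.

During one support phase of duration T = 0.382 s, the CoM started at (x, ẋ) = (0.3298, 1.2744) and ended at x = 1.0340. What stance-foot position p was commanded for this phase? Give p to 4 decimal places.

p = 0.1660

ωT = 2.9018·0.382 = 1.108488; cosh(ωT) = 1.679915, sinh(ωT) = 1.349857
x(T) = p + (x₀−p)·cosh(ωT) + (ẋ₀/ω)·sinh(ωT) ⇒ p·(1 − cosh) = x(T) − x₀·cosh − (ẋ₀/ω)·sinh
numerator   = 1.0340 − (0.3298)·1.679915 − (1.2744/2.9018)·1.349857 = -0.112861
denominator = 1 − 1.679915 = -0.679915
p = -0.112861 / -0.679915 = 0.1660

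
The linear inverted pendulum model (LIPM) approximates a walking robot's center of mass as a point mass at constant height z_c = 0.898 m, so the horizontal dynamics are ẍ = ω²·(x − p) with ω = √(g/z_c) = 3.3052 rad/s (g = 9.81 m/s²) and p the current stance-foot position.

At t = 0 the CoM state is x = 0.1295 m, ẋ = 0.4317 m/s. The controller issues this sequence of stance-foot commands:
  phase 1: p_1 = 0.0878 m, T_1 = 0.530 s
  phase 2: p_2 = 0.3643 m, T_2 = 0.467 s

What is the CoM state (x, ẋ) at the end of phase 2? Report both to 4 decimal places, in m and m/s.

phase 1: p=0.0878, T=0.530, ωT=1.751756, cosh=2.969093, sinh=2.795624; start (x,ẋ)=(0.129500, 0.431700) → end (x,ẋ)=(0.576754, 1.667069)
phase 2: p=0.3643, T=0.467, ωT=1.543528, cosh=2.447352, sinh=2.233726; start (x,ẋ)=(0.576754, 1.667069) → end (x,ẋ)=(2.010892, 5.648436)

x = 2.0109, ẋ = 5.6484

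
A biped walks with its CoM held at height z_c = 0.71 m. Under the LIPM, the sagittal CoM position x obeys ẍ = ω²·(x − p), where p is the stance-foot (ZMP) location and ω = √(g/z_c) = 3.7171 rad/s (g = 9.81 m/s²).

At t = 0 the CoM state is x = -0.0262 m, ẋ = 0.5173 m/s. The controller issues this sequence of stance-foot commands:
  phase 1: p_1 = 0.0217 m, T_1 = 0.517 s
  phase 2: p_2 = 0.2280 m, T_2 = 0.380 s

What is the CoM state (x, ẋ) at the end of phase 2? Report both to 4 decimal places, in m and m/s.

x = 1.0563, ẋ = 3.2906

phase 1: p=0.0217, T=0.517, ωT=1.921741, cosh=3.489597, sinh=3.343245; start (x,ẋ)=(-0.026200, 0.517300) → end (x,ẋ)=(0.319820, 1.209907)
phase 2: p=0.2280, T=0.380, ωT=1.412498, cosh=2.174867, sinh=1.931333; start (x,ẋ)=(0.319820, 1.209907) → end (x,ẋ)=(1.056340, 3.290557)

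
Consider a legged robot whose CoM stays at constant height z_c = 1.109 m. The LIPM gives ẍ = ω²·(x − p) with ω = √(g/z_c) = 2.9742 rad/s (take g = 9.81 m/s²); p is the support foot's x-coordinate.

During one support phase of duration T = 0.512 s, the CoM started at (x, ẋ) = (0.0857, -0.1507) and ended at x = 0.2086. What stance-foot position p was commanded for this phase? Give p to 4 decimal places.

ωT = 2.9742·0.512 = 1.522790; cosh(ωT) = 2.401552, sinh(ωT) = 2.183449
x(T) = p + (x₀−p)·cosh(ωT) + (ẋ₀/ω)·sinh(ωT) ⇒ p·(1 − cosh) = x(T) − x₀·cosh − (ẋ₀/ω)·sinh
numerator   = 0.2086 − (0.0857)·2.401552 − (-0.1507/2.9742)·2.183449 = 0.113420
denominator = 1 − 2.401552 = -1.401552
p = 0.113420 / -1.401552 = -0.0809

p = -0.0809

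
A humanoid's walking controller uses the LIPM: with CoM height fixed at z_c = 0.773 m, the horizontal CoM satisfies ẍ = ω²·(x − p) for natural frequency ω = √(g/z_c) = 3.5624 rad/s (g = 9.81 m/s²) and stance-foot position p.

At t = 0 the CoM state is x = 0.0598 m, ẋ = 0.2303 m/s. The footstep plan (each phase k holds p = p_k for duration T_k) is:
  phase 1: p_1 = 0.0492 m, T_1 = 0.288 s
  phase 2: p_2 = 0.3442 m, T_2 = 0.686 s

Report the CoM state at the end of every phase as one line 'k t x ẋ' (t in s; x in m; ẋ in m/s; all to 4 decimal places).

1 0.2880 0.1445 0.4084
2 0.9740 -0.1593 -1.6966

phase 1: p=0.0492, T=0.288, ωT=1.025971, cosh=1.574126, sinh=1.215678; start (x,ẋ)=(0.059800, 0.230300) → end (x,ẋ)=(0.144476, 0.408427)
phase 2: p=0.3442, T=0.686, ωT=2.443806, cosh=5.801812, sinh=5.714983; start (x,ẋ)=(0.144476, 0.408427) → end (x,ẋ)=(-0.159341, -1.696572)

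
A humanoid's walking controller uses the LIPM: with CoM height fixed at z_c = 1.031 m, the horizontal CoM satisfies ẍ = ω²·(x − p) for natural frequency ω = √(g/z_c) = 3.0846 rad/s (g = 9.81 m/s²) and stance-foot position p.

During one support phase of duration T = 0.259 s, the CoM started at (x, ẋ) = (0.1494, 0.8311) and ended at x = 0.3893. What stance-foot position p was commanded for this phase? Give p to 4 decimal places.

p = 0.1464

ωT = 3.0846·0.259 = 0.798911; cosh(ωT) = 1.336469, sinh(ωT) = 0.886651
x(T) = p + (x₀−p)·cosh(ωT) + (ẋ₀/ω)·sinh(ωT) ⇒ p·(1 − cosh) = x(T) − x₀·cosh − (ẋ₀/ω)·sinh
numerator   = 0.3893 − (0.1494)·1.336469 − (0.8311/3.0846)·0.886651 = -0.049263
denominator = 1 − 1.336469 = -0.336469
p = -0.049263 / -0.336469 = 0.1464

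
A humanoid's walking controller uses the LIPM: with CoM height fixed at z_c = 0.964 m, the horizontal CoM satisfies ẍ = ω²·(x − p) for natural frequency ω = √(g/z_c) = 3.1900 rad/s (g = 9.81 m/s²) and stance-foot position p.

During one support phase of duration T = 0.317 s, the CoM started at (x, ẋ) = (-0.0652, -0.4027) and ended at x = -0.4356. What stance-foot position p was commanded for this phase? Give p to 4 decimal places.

p = 0.3299

ωT = 3.1900·0.317 = 1.011230; cosh(ωT) = 1.556376, sinh(ωT) = 1.192604
x(T) = p + (x₀−p)·cosh(ωT) + (ẋ₀/ω)·sinh(ωT) ⇒ p·(1 − cosh) = x(T) − x₀·cosh − (ẋ₀/ω)·sinh
numerator   = -0.4356 − (-0.0652)·1.556376 − (-0.4027/3.1900)·1.192604 = -0.183572
denominator = 1 − 1.556376 = -0.556376
p = -0.183572 / -0.556376 = 0.3299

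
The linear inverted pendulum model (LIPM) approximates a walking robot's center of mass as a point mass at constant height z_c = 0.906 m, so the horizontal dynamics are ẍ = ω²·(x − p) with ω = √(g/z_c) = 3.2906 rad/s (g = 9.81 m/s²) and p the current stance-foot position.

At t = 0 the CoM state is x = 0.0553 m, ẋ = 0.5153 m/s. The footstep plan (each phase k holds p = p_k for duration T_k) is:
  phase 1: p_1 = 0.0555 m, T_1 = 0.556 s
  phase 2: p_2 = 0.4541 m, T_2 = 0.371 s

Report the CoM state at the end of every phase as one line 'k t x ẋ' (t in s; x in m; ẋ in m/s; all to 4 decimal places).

1 0.5560 0.5302 1.6448
2 0.9270 1.3678 3.4180

phase 1: p=0.0555, T=0.556, ωT=1.829574, cosh=3.195856, sinh=3.035374; start (x,ẋ)=(0.055300, 0.515300) → end (x,ẋ)=(0.530193, 1.644827)
phase 2: p=0.4541, T=0.371, ωT=1.220813, cosh=1.842466, sinh=1.547475; start (x,ẋ)=(0.530193, 1.644827) → end (x,ẋ)=(1.367814, 3.418012)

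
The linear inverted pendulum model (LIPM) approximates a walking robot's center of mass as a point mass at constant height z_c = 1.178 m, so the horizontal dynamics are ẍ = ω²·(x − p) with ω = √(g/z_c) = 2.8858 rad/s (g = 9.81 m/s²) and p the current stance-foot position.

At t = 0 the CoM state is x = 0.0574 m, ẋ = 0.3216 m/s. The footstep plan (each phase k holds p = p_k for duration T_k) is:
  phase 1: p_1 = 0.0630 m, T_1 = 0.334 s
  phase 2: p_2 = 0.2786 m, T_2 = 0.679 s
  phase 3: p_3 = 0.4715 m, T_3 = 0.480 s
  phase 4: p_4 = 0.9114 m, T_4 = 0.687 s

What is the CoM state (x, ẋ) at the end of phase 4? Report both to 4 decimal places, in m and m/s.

phase 1: p=0.0630, T=0.334, ωT=0.963857, cosh=1.501604, sinh=1.120185; start (x,ẋ)=(0.057400, 0.321600) → end (x,ẋ)=(0.179427, 0.464813)
phase 2: p=0.2786, T=0.679, ωT=1.959458, cosh=3.618208, sinh=3.477273; start (x,ẋ)=(0.179427, 0.464813) → end (x,ẋ)=(0.479853, 0.686618)
phase 3: p=0.4715, T=0.480, ωT=1.385184, cosh=2.122919, sinh=1.872642; start (x,ẋ)=(0.479853, 0.686618) → end (x,ẋ)=(0.934789, 1.502773)
phase 4: p=0.9114, T=0.687, ωT=1.982545, cosh=3.699457, sinh=3.561739; start (x,ẋ)=(0.934789, 1.502773) → end (x,ẋ)=(2.852695, 5.799853)

x = 2.8527, ẋ = 5.7999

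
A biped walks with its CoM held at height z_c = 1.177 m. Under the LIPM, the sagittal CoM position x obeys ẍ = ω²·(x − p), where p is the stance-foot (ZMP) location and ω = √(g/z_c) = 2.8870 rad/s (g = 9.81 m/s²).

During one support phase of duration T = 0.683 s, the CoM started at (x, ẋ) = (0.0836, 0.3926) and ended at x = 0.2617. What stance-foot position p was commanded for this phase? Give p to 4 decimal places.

ωT = 2.8870·0.683 = 1.971821; cosh(ωT) = 3.661475, sinh(ωT) = 3.522272
x(T) = p + (x₀−p)·cosh(ωT) + (ẋ₀/ω)·sinh(ωT) ⇒ p·(1 − cosh) = x(T) − x₀·cosh − (ẋ₀/ω)·sinh
numerator   = 0.2617 − (0.0836)·3.661475 − (0.3926/2.8870)·3.522272 = -0.523389
denominator = 1 − 3.661475 = -2.661475
p = -0.523389 / -2.661475 = 0.1967

p = 0.1967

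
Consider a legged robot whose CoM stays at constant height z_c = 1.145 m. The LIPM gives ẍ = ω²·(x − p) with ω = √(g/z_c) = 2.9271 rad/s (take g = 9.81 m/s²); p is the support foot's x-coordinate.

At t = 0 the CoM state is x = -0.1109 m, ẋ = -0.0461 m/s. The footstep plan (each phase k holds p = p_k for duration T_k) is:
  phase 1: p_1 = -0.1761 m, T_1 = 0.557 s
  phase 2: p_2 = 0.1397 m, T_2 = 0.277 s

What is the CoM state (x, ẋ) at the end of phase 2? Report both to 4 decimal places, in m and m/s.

phase 1: p=-0.1761, T=0.557, ωT=1.630395, cosh=2.650871, sinh=2.455019; start (x,ẋ)=(-0.110900, -0.046100) → end (x,ẋ)=(-0.041928, 0.346328)
phase 2: p=0.1397, T=0.277, ωT=0.810807, cosh=1.347111, sinh=0.902611; start (x,ẋ)=(-0.041928, 0.346328) → end (x,ẋ)=(0.001822, -0.013326)

x = 0.0018, ẋ = -0.0133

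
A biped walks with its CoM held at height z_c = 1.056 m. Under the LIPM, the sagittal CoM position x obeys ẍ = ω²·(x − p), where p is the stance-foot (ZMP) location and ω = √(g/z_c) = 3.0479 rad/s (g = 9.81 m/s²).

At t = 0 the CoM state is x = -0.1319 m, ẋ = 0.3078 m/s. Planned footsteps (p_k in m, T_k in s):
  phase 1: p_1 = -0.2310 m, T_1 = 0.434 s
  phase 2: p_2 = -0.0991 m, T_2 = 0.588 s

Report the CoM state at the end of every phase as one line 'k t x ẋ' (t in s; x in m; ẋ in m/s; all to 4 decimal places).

1 0.4340 0.1443 1.1454
2 1.0220 1.7482 5.6977

phase 1: p=-0.2310, T=0.434, ωT=1.322789, cosh=2.010133, sinh=1.743742; start (x,ẋ)=(-0.131900, 0.307800) → end (x,ẋ)=(0.144300, 1.145411)
phase 2: p=-0.0991, T=0.588, ωT=1.792165, cosh=3.084517, sinh=2.917918; start (x,ẋ)=(0.144300, 1.145411) → end (x,ẋ)=(1.748236, 5.697726)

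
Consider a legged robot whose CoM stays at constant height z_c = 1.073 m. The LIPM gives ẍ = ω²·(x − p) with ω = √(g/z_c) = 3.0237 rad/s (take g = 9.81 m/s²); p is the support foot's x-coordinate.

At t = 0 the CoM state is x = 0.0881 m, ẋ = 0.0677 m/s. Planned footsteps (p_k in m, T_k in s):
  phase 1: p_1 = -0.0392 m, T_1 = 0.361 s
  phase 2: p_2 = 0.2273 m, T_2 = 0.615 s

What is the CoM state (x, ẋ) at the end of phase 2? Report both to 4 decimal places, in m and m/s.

x = 0.7853, ẋ = 1.7961

phase 1: p=-0.0392, T=0.361, ωT=1.091556, cosh=1.657299, sinh=1.321605; start (x,ẋ)=(0.088100, 0.067700) → end (x,ẋ)=(0.201365, 0.620908)
phase 2: p=0.2273, T=0.615, ωT=1.859575, cosh=3.288375, sinh=3.132636; start (x,ẋ)=(0.201365, 0.620908) → end (x,ẋ)=(0.785292, 1.796113)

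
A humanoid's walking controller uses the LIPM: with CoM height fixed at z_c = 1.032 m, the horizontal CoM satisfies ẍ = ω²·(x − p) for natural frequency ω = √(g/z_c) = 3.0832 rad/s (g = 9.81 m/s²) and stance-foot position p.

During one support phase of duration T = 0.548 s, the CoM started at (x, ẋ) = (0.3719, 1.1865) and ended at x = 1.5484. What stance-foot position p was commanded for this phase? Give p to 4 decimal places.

p = 0.2777

ωT = 3.0832·0.548 = 1.689594; cosh(ωT) = 2.800937, sinh(ωT) = 2.616342
x(T) = p + (x₀−p)·cosh(ωT) + (ẋ₀/ω)·sinh(ωT) ⇒ p·(1 − cosh) = x(T) − x₀·cosh − (ẋ₀/ω)·sinh
numerator   = 1.5484 − (0.3719)·2.800937 − (1.1865/3.0832)·2.616342 = -0.500109
denominator = 1 − 2.800937 = -1.800937
p = -0.500109 / -1.800937 = 0.2777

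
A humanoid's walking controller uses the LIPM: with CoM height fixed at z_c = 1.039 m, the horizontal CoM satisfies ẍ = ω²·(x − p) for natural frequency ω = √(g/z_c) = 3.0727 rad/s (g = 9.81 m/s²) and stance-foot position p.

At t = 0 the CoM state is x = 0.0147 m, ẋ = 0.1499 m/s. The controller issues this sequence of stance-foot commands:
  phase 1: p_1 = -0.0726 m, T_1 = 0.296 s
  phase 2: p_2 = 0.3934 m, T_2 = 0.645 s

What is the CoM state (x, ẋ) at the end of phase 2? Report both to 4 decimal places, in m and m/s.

phase 1: p=-0.0726, T=0.296, ωT=0.909519, cosh=1.442923, sinh=1.040205; start (x,ẋ)=(0.014700, 0.149900) → end (x,ẋ)=(0.104113, 0.495326)
phase 2: p=0.3934, T=0.645, ωT=1.981892, cosh=3.697132, sinh=3.559324; start (x,ẋ)=(0.104113, 0.495326) → end (x,ẋ)=(-0.102362, -1.332570)

x = -0.1024, ẋ = -1.3326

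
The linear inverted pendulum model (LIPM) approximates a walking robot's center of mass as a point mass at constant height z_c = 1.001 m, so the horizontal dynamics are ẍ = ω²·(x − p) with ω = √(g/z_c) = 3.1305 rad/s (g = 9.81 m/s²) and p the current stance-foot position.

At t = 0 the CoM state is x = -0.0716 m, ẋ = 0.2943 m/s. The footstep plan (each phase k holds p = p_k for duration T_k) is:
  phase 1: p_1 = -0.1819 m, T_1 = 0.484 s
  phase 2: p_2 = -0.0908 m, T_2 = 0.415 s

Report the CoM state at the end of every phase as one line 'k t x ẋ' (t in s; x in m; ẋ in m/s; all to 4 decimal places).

phase 1: p=-0.1819, T=0.484, ωT=1.515162, cosh=2.384965, sinh=2.165193; start (x,ẋ)=(-0.071600, 0.294300) → end (x,ẋ)=(0.284713, 1.449524)
phase 2: p=-0.0908, T=0.415, ωT=1.299157, cosh=1.969484, sinh=1.696723; start (x,ẋ)=(0.284713, 1.449524) → end (x,ẋ)=(1.434404, 4.849383)

1 0.4840 0.2847 1.4495
2 0.8990 1.4344 4.8494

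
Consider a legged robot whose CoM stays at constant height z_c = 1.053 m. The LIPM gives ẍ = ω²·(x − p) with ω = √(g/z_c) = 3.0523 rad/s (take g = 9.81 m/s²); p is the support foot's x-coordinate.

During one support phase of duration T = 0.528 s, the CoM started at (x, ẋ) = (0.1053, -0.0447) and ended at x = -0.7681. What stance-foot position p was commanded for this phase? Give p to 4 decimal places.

p = 0.6274

ωT = 3.0523·0.528 = 1.611614; cosh(ωT) = 2.605230, sinh(ωT) = 2.405665
x(T) = p + (x₀−p)·cosh(ωT) + (ẋ₀/ω)·sinh(ωT) ⇒ p·(1 − cosh) = x(T) − x₀·cosh − (ẋ₀/ω)·sinh
numerator   = -0.7681 − (0.1053)·2.605230 − (-0.0447/3.0523)·2.405665 = -1.007200
denominator = 1 − 2.605230 = -1.605230
p = -1.007200 / -1.605230 = 0.6274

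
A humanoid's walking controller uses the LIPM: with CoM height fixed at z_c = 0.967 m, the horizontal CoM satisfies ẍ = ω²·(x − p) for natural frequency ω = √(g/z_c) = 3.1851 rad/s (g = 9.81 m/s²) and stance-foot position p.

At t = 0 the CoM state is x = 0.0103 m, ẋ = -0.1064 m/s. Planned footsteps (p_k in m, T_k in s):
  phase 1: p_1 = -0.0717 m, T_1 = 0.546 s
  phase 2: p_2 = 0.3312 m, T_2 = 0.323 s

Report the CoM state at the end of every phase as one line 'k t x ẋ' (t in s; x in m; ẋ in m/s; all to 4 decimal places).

phase 1: p=-0.0717, T=0.546, ωT=1.739065, cosh=2.933851, sinh=2.758166; start (x,ẋ)=(0.010300, -0.106400) → end (x,ẋ)=(0.076738, 0.408211)
phase 2: p=0.3312, T=0.323, ωT=1.028787, cosh=1.577556, sinh=1.220115; start (x,ẋ)=(0.076738, 0.408211) → end (x,ẋ)=(0.086145, -0.344913)

1 0.5460 0.0767 0.4082
2 0.8690 0.0861 -0.3449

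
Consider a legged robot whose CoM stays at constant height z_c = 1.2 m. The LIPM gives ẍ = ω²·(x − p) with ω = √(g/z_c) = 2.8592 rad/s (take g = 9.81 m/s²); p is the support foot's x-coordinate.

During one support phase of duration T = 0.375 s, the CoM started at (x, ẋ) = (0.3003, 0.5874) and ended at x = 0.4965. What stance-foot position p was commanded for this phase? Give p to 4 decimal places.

p = 0.4091

ωT = 2.8592·0.375 = 1.072200; cosh(ωT) = 1.632028, sinh(ωT) = 1.289773
x(T) = p + (x₀−p)·cosh(ωT) + (ẋ₀/ω)·sinh(ωT) ⇒ p·(1 − cosh) = x(T) − x₀·cosh − (ẋ₀/ω)·sinh
numerator   = 0.4965 − (0.3003)·1.632028 − (0.5874/2.8592)·1.289773 = -0.258571
denominator = 1 − 1.632028 = -0.632028
p = -0.258571 / -0.632028 = 0.4091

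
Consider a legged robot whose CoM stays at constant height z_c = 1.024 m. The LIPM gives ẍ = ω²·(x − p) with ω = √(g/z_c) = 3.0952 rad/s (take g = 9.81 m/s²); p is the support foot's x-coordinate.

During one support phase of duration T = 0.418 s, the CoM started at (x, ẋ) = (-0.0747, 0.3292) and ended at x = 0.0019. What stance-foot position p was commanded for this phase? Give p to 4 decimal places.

ωT = 3.0952·0.418 = 1.293794; cosh(ωT) = 1.960411, sinh(ωT) = 1.686183
x(T) = p + (x₀−p)·cosh(ωT) + (ẋ₀/ω)·sinh(ωT) ⇒ p·(1 − cosh) = x(T) − x₀·cosh − (ẋ₀/ω)·sinh
numerator   = 0.0019 − (-0.0747)·1.960411 − (0.3292/3.0952)·1.686183 = -0.030997
denominator = 1 − 1.960411 = -0.960411
p = -0.030997 / -0.960411 = 0.0323

p = 0.0323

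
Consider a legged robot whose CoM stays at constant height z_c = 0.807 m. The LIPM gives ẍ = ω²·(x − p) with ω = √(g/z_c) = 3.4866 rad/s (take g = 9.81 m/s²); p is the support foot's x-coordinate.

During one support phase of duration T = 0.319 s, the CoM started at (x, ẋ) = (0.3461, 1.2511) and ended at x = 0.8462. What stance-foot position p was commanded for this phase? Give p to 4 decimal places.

p = 0.3264

ωT = 3.4866·0.319 = 1.112225; cosh(ωT) = 1.684972, sinh(ωT) = 1.356146
x(T) = p + (x₀−p)·cosh(ωT) + (ẋ₀/ω)·sinh(ωT) ⇒ p·(1 − cosh) = x(T) − x₀·cosh − (ẋ₀/ω)·sinh
numerator   = 0.8462 − (0.3461)·1.684972 − (1.2511/3.4866)·1.356146 = -0.223596
denominator = 1 − 1.684972 = -0.684972
p = -0.223596 / -0.684972 = 0.3264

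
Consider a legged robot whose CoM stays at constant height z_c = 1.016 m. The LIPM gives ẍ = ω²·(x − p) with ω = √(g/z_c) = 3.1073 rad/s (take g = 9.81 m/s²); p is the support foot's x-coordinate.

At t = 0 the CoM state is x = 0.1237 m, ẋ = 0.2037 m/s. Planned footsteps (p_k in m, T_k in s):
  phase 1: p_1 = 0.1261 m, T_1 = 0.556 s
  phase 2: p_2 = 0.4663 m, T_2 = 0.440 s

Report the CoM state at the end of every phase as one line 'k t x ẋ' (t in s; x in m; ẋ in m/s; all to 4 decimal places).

1 0.5560 0.2978 0.5709
2 0.9960 0.4513 0.2322

phase 1: p=0.1261, T=0.556, ωT=1.727659, cosh=2.902582, sinh=2.724882; start (x,ẋ)=(0.123700, 0.203700) → end (x,ẋ)=(0.297764, 0.570935)
phase 2: p=0.4663, T=0.440, ωT=1.367212, cosh=2.089605, sinh=1.834789; start (x,ẋ)=(0.297764, 0.570935) → end (x,ẋ)=(0.451251, 0.232166)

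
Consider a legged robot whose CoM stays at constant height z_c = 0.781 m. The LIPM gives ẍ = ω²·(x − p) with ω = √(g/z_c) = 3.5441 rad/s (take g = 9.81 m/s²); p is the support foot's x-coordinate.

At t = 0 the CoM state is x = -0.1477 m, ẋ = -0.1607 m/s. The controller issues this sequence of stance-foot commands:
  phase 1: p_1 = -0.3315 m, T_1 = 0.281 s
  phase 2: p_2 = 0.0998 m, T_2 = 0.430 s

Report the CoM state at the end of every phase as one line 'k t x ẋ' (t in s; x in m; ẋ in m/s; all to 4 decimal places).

phase 1: p=-0.3315, T=0.281, ωT=0.995892, cosh=1.538266, sinh=1.168872; start (x,ẋ)=(-0.147700, -0.160700) → end (x,ẋ)=(-0.101767, 0.514211)
phase 2: p=0.0998, T=0.430, ωT=1.523963, cosh=2.404114, sinh=2.186267; start (x,ẋ)=(-0.101767, 0.514211) → end (x,ẋ)=(-0.067586, -0.325589)

1 0.2810 -0.1018 0.5142
2 0.7110 -0.0676 -0.3256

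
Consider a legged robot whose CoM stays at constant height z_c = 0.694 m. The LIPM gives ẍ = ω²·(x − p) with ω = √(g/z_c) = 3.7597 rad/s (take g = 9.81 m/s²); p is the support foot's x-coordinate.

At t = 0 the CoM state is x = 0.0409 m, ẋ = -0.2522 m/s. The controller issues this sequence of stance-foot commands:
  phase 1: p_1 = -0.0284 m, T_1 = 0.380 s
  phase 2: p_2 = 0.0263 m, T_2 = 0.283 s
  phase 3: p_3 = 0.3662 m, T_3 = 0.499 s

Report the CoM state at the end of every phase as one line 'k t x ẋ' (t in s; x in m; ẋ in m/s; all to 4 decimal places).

phase 1: p=-0.0284, T=0.380, ωT=1.428686, cosh=2.206418, sinh=1.966794; start (x,ẋ)=(0.040900, -0.252200) → end (x,ẋ)=(-0.007427, -0.044016)
phase 2: p=0.0263, T=0.283, ωT=1.063995, cosh=1.621500, sinh=1.276425; start (x,ẋ)=(-0.007427, -0.044016) → end (x,ẋ)=(-0.043333, -0.233229)
phase 3: p=0.3662, T=0.499, ωT=1.876090, cosh=3.340560, sinh=3.187372; start (x,ẋ)=(-0.043333, -0.233229) → end (x,ẋ)=(-1.199593, -5.686774)

1 0.3800 -0.0074 -0.0440
2 0.6630 -0.0433 -0.2332
3 1.1620 -1.1996 -5.6868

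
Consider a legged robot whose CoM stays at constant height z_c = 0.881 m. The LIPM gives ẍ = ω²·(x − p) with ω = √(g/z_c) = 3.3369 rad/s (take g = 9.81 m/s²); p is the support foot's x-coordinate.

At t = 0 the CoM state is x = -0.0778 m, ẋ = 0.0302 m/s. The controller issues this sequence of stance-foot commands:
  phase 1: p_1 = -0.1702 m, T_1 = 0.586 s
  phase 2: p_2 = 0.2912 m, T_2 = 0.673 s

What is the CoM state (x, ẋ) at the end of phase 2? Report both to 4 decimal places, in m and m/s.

x = 1.4745, ẋ = 4.1073

phase 1: p=-0.1702, T=0.586, ωT=1.955423, cosh=3.604208, sinh=3.462703; start (x,ẋ)=(-0.077800, 0.030200) → end (x,ẋ)=(0.194167, 1.176501)
phase 2: p=0.2912, T=0.673, ωT=2.245734, cosh=4.776597, sinh=4.670747; start (x,ẋ)=(0.194167, 1.176501) → end (x,ẋ)=(1.474493, 4.107337)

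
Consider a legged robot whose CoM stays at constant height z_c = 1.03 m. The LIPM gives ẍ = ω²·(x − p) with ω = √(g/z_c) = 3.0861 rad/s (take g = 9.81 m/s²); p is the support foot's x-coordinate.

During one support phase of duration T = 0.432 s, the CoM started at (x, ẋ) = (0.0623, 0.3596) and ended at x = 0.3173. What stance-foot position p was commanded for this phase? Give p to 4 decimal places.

ωT = 3.0861·0.432 = 1.333195; cosh(ωT) = 2.028389, sinh(ωT) = 1.764755
x(T) = p + (x₀−p)·cosh(ωT) + (ẋ₀/ω)·sinh(ωT) ⇒ p·(1 − cosh) = x(T) − x₀·cosh − (ẋ₀/ω)·sinh
numerator   = 0.3173 − (0.0623)·2.028389 − (0.3596/3.0861)·1.764755 = -0.014702
denominator = 1 − 2.028389 = -1.028389
p = -0.014702 / -1.028389 = 0.0143

p = 0.0143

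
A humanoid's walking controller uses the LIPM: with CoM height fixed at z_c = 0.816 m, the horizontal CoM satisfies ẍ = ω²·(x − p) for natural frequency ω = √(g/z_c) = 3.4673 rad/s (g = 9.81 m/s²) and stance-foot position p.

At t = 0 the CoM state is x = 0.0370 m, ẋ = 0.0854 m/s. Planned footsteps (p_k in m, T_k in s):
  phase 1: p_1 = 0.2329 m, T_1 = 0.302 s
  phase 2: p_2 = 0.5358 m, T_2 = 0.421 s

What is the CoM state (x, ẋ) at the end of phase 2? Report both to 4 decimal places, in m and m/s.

x = -1.2108, ẋ = -5.7495

phase 1: p=0.2329, T=0.302, ωT=1.047125, cosh=1.600196, sinh=1.249250; start (x,ẋ)=(0.037000, 0.085400) → end (x,ẋ)=(-0.049809, -0.711889)
phase 2: p=0.5358, T=0.421, ωT=1.459733, cosh=2.268555, sinh=2.036257; start (x,ẋ)=(-0.049809, -0.711889) → end (x,ẋ)=(-1.210761, -5.749543)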